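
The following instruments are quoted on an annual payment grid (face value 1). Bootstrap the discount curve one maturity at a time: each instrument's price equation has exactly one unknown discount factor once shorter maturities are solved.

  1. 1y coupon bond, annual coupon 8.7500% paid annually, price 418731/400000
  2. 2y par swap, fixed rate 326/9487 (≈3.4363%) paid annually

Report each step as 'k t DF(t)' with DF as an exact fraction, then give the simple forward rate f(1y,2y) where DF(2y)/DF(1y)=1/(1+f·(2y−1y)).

1 1 4813/5000
2 2 2337/2500
f(1y,2y) = ((4813/5000)/(2337/2500) − 1)/(1) = 139/4674 ≈ 2.9739%

step 1 [1y] bond c/1=7/80: DF=(418731/400000 − 7/80·(0))/(1+7/80) = 4813/5000 ≈ 0.962600
step 2 [2y] swap r/1=326/9487: DF=(1 − 326/9487·(0.962600))/(1+326/9487) = 2337/2500 ≈ 0.934800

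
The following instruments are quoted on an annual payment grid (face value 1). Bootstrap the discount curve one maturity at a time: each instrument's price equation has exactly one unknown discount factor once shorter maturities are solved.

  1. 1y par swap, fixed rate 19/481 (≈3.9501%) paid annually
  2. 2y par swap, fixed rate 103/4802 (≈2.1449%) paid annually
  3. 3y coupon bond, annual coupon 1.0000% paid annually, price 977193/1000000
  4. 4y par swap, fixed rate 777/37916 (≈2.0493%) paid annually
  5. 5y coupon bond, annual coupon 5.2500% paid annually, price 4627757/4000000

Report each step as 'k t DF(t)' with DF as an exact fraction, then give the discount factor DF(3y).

step 1 [1y] swap r/1=19/481: DF=(1 − 19/481·(0))/(1+19/481) = 481/500 ≈ 0.962000
step 2 [2y] swap r/1=103/4802: DF=(1 − 103/4802·(0.962000))/(1+103/4802) = 2397/2500 ≈ 0.958800
step 3 [3y] bond c/1=1/100: DF=(977193/1000000 − 1/100·(0.962000+0.958800))/(1+1/100) = 1897/2000 ≈ 0.948500
step 4 [4y] swap r/1=777/37916: DF=(1 − 777/37916·(0.962000+0.958800+0.948500))/(1+777/37916) = 9223/10000 ≈ 0.922300
step 5 [5y] bond c/1=21/400: DF=(4627757/4000000 − 21/400·(0.962000+0.958800+0.948500+0.922300))/(1+21/400) = 9101/10000 ≈ 0.910100

1 1 481/500
2 2 2397/2500
3 3 1897/2000
4 4 9223/10000
5 5 9101/10000
DF(3y) = 1897/2000 ≈ 0.948500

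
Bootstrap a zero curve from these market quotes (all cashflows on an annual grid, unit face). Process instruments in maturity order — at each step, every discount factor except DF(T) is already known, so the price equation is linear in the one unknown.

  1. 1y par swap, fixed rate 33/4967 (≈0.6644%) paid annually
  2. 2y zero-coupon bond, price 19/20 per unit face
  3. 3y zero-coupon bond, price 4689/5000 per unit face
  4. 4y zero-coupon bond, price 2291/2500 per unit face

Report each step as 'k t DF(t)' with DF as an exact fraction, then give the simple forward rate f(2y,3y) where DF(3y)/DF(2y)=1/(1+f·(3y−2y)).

1 1 4967/5000
2 2 19/20
3 3 4689/5000
4 4 2291/2500
f(2y,3y) = ((19/20)/(4689/5000) − 1)/(1) = 61/4689 ≈ 1.3009%

step 1 [1y] swap r/1=33/4967: DF=(1 − 33/4967·(0))/(1+33/4967) = 4967/5000 ≈ 0.993400
step 2 [2y] zero: DF = P = 19/20 ≈ 0.950000
step 3 [3y] zero: DF = P = 4689/5000 ≈ 0.937800
step 4 [4y] zero: DF = P = 2291/2500 ≈ 0.916400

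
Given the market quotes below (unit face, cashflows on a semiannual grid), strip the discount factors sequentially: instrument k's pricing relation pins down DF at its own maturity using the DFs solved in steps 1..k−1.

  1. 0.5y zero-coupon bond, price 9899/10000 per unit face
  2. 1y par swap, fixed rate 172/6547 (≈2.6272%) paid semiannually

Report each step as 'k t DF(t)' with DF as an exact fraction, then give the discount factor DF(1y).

step 1 [0.5y] zero: DF = P = 9899/10000 ≈ 0.989900
step 2 [1y] swap r/2=86/6547: DF=(1 − 86/6547·(0.989900))/(1+86/6547) = 4871/5000 ≈ 0.974200

1 1/2 9899/10000
2 1 4871/5000
DF(1y) = 4871/5000 ≈ 0.974200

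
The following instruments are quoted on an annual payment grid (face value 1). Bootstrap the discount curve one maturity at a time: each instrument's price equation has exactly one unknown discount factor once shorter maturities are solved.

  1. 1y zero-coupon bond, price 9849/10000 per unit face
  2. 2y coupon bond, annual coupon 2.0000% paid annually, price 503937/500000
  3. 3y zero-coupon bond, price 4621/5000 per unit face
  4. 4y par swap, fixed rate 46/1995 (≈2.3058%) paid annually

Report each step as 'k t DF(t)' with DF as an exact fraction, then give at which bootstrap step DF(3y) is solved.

step 1 [1y] zero: DF = P = 9849/10000 ≈ 0.984900
step 2 [2y] bond c/1=1/50: DF=(503937/500000 − 1/50·(0.984900))/(1+1/50) = 1211/1250 ≈ 0.968800
step 3 [3y] zero: DF = P = 4621/5000 ≈ 0.924200
step 4 [4y] swap r/1=46/1995: DF=(1 − 46/1995·(0.984900+0.968800+0.924200))/(1+46/1995) = 4563/5000 ≈ 0.912600

1 1 9849/10000
2 2 1211/1250
3 3 4621/5000
4 4 4563/5000
DF(3y) is solved at step 3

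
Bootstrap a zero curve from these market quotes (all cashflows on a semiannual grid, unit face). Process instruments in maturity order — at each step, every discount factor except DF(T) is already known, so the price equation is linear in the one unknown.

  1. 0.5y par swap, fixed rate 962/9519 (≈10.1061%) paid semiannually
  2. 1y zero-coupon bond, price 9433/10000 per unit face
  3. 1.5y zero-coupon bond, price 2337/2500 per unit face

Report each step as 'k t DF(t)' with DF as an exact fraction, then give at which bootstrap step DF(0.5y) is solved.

1 1/2 9519/10000
2 1 9433/10000
3 3/2 2337/2500
DF(0.5y) is solved at step 1

step 1 [0.5y] swap r/2=481/9519: DF=(1 − 481/9519·(0))/(1+481/9519) = 9519/10000 ≈ 0.951900
step 2 [1y] zero: DF = P = 9433/10000 ≈ 0.943300
step 3 [1.5y] zero: DF = P = 2337/2500 ≈ 0.934800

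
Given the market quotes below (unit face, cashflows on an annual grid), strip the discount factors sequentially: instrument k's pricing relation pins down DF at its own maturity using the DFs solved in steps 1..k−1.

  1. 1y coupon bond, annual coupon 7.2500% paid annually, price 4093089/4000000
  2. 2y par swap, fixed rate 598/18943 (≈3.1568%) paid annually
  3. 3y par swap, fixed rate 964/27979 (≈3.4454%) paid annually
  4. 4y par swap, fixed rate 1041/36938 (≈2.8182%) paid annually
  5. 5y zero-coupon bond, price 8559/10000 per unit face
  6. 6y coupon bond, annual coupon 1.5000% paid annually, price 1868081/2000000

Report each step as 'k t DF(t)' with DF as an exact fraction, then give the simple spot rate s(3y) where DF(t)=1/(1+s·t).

step 1 [1y] bond c/1=29/400: DF=(4093089/4000000 − 29/400·(0))/(1+29/400) = 9541/10000 ≈ 0.954100
step 2 [2y] swap r/1=598/18943: DF=(1 − 598/18943·(0.954100))/(1+598/18943) = 4701/5000 ≈ 0.940200
step 3 [3y] swap r/1=964/27979: DF=(1 − 964/27979·(0.954100+0.940200))/(1+964/27979) = 2259/2500 ≈ 0.903600
step 4 [4y] swap r/1=1041/36938: DF=(1 − 1041/36938·(0.954100+0.940200+0.903600))/(1+1041/36938) = 8959/10000 ≈ 0.895900
step 5 [5y] zero: DF = P = 8559/10000 ≈ 0.855900
step 6 [6y] bond c/1=3/200: DF=(1868081/2000000 − 3/200·(0.954100+0.940200+0.903600+0.895900+0.855900))/(1+3/200) = 853/1000 ≈ 0.853000

1 1 9541/10000
2 2 4701/5000
3 3 2259/2500
4 4 8959/10000
5 5 8559/10000
6 6 853/1000
s(3y) = (1/(2259/2500) − 1)/(3) = 241/6777 ≈ 3.5561%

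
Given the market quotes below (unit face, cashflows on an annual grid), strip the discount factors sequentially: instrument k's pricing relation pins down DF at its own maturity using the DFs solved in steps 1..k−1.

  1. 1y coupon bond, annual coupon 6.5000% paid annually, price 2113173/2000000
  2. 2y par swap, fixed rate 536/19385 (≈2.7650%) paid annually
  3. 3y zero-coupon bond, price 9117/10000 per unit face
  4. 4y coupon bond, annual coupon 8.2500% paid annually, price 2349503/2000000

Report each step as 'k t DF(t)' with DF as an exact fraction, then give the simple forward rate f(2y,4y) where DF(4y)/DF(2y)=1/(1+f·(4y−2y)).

step 1 [1y] bond c/1=13/200: DF=(2113173/2000000 − 13/200·(0))/(1+13/200) = 9921/10000 ≈ 0.992100
step 2 [2y] swap r/1=536/19385: DF=(1 − 536/19385·(0.992100))/(1+536/19385) = 1183/1250 ≈ 0.946400
step 3 [3y] zero: DF = P = 9117/10000 ≈ 0.911700
step 4 [4y] bond c/1=33/400: DF=(2349503/2000000 − 33/400·(0.992100+0.946400+0.911700))/(1+33/400) = 217/250 ≈ 0.868000

1 1 9921/10000
2 2 1183/1250
3 3 9117/10000
4 4 217/250
f(2y,4y) = ((1183/1250)/(217/250) − 1)/(2) = 7/155 ≈ 4.5161%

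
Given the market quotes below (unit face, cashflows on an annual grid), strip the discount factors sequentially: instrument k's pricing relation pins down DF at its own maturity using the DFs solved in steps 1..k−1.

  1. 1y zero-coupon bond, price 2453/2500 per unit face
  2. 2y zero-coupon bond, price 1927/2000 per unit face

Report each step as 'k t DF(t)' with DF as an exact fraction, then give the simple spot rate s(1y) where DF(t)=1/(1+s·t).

1 1 2453/2500
2 2 1927/2000
s(1y) = (1/(2453/2500) − 1)/(1) = 47/2453 ≈ 1.9160%

step 1 [1y] zero: DF = P = 2453/2500 ≈ 0.981200
step 2 [2y] zero: DF = P = 1927/2000 ≈ 0.963500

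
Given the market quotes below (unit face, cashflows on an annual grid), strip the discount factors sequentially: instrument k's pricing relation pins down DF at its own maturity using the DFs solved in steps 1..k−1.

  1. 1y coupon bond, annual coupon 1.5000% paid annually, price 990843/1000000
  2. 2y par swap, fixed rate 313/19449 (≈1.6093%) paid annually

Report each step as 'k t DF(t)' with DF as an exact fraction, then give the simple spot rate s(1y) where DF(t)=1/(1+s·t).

step 1 [1y] bond c/1=3/200: DF=(990843/1000000 − 3/200·(0))/(1+3/200) = 4881/5000 ≈ 0.976200
step 2 [2y] swap r/1=313/19449: DF=(1 − 313/19449·(0.976200))/(1+313/19449) = 9687/10000 ≈ 0.968700

1 1 4881/5000
2 2 9687/10000
s(1y) = (1/(4881/5000) − 1)/(1) = 119/4881 ≈ 2.4380%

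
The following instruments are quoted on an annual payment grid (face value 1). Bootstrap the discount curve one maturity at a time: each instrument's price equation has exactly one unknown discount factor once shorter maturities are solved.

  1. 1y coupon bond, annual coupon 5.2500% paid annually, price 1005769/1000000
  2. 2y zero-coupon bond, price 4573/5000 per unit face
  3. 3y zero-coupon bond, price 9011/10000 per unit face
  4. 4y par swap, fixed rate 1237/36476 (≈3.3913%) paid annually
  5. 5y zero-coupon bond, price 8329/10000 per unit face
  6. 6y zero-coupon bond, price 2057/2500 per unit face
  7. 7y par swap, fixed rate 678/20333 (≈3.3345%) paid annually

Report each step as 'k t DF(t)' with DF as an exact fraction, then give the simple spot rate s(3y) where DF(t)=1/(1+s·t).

1 1 2389/2500
2 2 4573/5000
3 3 9011/10000
4 4 8763/10000
5 5 8329/10000
6 6 2057/2500
7 7 3983/5000
s(3y) = (1/(9011/10000) − 1)/(3) = 989/27033 ≈ 3.6585%

step 1 [1y] bond c/1=21/400: DF=(1005769/1000000 − 21/400·(0))/(1+21/400) = 2389/2500 ≈ 0.955600
step 2 [2y] zero: DF = P = 4573/5000 ≈ 0.914600
step 3 [3y] zero: DF = P = 9011/10000 ≈ 0.901100
step 4 [4y] swap r/1=1237/36476: DF=(1 − 1237/36476·(0.955600+0.914600+0.901100))/(1+1237/36476) = 8763/10000 ≈ 0.876300
step 5 [5y] zero: DF = P = 8329/10000 ≈ 0.832900
step 6 [6y] zero: DF = P = 2057/2500 ≈ 0.822800
step 7 [7y] swap r/1=678/20333: DF=(1 − 678/20333·(0.955600+0.914600+0.901100+0.876300+0.832900+0.822800))/(1+678/20333) = 3983/5000 ≈ 0.796600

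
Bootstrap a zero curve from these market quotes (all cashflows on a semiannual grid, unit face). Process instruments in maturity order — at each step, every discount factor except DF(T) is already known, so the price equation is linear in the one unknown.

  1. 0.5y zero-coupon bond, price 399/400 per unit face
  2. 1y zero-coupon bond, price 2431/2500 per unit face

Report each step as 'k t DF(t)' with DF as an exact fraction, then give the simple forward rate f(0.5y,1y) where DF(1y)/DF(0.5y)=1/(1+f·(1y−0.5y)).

1 1/2 399/400
2 1 2431/2500
f(0.5y,1y) = ((399/400)/(2431/2500) − 1)/(1/2) = 251/4862 ≈ 5.1625%

step 1 [0.5y] zero: DF = P = 399/400 ≈ 0.997500
step 2 [1y] zero: DF = P = 2431/2500 ≈ 0.972400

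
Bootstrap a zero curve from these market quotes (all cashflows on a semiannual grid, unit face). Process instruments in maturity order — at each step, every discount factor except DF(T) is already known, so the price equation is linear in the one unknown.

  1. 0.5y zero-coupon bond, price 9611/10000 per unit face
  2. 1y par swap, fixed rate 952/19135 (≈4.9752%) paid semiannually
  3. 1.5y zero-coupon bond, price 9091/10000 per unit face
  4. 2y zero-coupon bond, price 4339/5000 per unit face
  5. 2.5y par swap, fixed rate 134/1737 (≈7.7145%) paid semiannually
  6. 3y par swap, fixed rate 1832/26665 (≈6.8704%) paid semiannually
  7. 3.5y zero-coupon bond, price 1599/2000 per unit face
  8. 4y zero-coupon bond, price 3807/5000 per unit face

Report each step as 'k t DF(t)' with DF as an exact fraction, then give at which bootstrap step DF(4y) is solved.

1 1/2 9611/10000
2 1 2381/2500
3 3/2 9091/10000
4 2 4339/5000
5 5/2 4129/5000
6 3 1021/1250
7 7/2 1599/2000
8 4 3807/5000
DF(4y) is solved at step 8

step 1 [0.5y] zero: DF = P = 9611/10000 ≈ 0.961100
step 2 [1y] swap r/2=476/19135: DF=(1 − 476/19135·(0.961100))/(1+476/19135) = 2381/2500 ≈ 0.952400
step 3 [1.5y] zero: DF = P = 9091/10000 ≈ 0.909100
step 4 [2y] zero: DF = P = 4339/5000 ≈ 0.867800
step 5 [2.5y] swap r/2=67/1737: DF=(1 − 67/1737·(0.961100+0.952400+0.909100+0.867800))/(1+67/1737) = 4129/5000 ≈ 0.825800
step 6 [3y] swap r/2=916/26665: DF=(1 − 916/26665·(0.961100+0.952400+0.909100+0.867800+0.825800))/(1+916/26665) = 1021/1250 ≈ 0.816800
step 7 [3.5y] zero: DF = P = 1599/2000 ≈ 0.799500
step 8 [4y] zero: DF = P = 3807/5000 ≈ 0.761400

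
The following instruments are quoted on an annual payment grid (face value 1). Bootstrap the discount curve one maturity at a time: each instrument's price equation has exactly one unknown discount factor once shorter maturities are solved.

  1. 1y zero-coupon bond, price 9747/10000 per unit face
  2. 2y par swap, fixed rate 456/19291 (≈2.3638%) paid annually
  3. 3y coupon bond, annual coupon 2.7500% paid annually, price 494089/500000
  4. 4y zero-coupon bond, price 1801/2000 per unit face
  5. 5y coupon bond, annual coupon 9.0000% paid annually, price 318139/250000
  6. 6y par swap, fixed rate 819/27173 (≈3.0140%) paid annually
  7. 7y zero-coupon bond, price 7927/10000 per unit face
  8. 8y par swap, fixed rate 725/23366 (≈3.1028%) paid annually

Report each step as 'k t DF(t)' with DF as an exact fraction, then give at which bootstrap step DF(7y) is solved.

1 1 9747/10000
2 2 1193/1250
3 3 9101/10000
4 4 1801/2000
5 5 8587/10000
6 6 4181/5000
7 7 7927/10000
8 8 313/400
DF(7y) is solved at step 7

step 1 [1y] zero: DF = P = 9747/10000 ≈ 0.974700
step 2 [2y] swap r/1=456/19291: DF=(1 − 456/19291·(0.974700))/(1+456/19291) = 1193/1250 ≈ 0.954400
step 3 [3y] bond c/1=11/400: DF=(494089/500000 − 11/400·(0.974700+0.954400))/(1+11/400) = 9101/10000 ≈ 0.910100
step 4 [4y] zero: DF = P = 1801/2000 ≈ 0.900500
step 5 [5y] bond c/1=9/100: DF=(318139/250000 − 9/100·(0.974700+0.954400+0.910100+0.900500))/(1+9/100) = 8587/10000 ≈ 0.858700
step 6 [6y] swap r/1=819/27173: DF=(1 − 819/27173·(0.974700+0.954400+0.910100+0.900500+0.858700))/(1+819/27173) = 4181/5000 ≈ 0.836200
step 7 [7y] zero: DF = P = 7927/10000 ≈ 0.792700
step 8 [8y] swap r/1=725/23366: DF=(1 − 725/23366·(0.974700+0.954400+0.910100+0.900500+0.858700+0.836200+0.792700))/(1+725/23366) = 313/400 ≈ 0.782500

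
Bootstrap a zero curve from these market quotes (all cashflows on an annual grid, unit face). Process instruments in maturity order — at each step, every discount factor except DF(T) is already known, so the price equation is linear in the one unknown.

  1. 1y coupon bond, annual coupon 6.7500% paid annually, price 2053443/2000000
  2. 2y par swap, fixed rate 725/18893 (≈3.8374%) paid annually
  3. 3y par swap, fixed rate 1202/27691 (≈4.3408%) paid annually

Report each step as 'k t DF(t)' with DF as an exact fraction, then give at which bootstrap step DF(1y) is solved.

1 1 4809/5000
2 2 371/400
3 3 4399/5000
DF(1y) is solved at step 1

step 1 [1y] bond c/1=27/400: DF=(2053443/2000000 − 27/400·(0))/(1+27/400) = 4809/5000 ≈ 0.961800
step 2 [2y] swap r/1=725/18893: DF=(1 − 725/18893·(0.961800))/(1+725/18893) = 371/400 ≈ 0.927500
step 3 [3y] swap r/1=1202/27691: DF=(1 − 1202/27691·(0.961800+0.927500))/(1+1202/27691) = 4399/5000 ≈ 0.879800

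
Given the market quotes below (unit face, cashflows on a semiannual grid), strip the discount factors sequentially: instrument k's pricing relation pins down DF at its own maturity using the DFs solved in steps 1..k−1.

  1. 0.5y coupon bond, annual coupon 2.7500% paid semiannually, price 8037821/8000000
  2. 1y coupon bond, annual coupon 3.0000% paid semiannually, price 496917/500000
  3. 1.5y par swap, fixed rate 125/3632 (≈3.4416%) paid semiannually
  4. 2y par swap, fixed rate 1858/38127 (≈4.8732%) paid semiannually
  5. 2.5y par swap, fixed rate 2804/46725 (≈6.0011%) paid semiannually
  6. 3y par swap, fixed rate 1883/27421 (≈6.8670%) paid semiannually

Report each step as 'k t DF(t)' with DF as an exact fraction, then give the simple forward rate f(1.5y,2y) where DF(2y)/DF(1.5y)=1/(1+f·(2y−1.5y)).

1 1/2 9911/10000
2 1 1929/2000
3 3/2 19/20
4 2 9071/10000
5 5/2 4299/5000
6 3 8117/10000
f(1.5y,2y) = ((19/20)/(9071/10000) − 1)/(1/2) = 858/9071 ≈ 9.4587%

step 1 [0.5y] bond c/2=11/800: DF=(8037821/8000000 − 11/800·(0))/(1+11/800) = 9911/10000 ≈ 0.991100
step 2 [1y] bond c/2=3/200: DF=(496917/500000 − 3/200·(0.991100))/(1+3/200) = 1929/2000 ≈ 0.964500
step 3 [1.5y] swap r/2=125/7264: DF=(1 − 125/7264·(0.991100+0.964500))/(1+125/7264) = 19/20 ≈ 0.950000
step 4 [2y] swap r/2=929/38127: DF=(1 − 929/38127·(0.991100+0.964500+0.950000))/(1+929/38127) = 9071/10000 ≈ 0.907100
step 5 [2.5y] swap r/2=1402/46725: DF=(1 − 1402/46725·(0.991100+0.964500+0.950000+0.907100))/(1+1402/46725) = 4299/5000 ≈ 0.859800
step 6 [3y] swap r/2=1883/54842: DF=(1 − 1883/54842·(0.991100+0.964500+0.950000+0.907100+0.859800))/(1+1883/54842) = 8117/10000 ≈ 0.811700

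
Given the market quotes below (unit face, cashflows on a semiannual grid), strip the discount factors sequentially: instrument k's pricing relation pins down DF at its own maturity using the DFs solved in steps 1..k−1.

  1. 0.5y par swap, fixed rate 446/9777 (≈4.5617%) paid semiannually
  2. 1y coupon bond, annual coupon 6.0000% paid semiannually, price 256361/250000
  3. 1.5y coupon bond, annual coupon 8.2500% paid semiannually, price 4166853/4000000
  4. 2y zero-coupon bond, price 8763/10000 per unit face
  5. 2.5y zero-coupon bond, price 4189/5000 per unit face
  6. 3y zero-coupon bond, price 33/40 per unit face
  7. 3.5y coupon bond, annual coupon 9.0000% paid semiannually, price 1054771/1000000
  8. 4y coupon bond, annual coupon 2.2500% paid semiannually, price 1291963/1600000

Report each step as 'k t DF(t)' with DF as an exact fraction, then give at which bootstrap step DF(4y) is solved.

step 1 [0.5y] swap r/2=223/9777: DF=(1 − 223/9777·(0))/(1+223/9777) = 9777/10000 ≈ 0.977700
step 2 [1y] bond c/2=3/100: DF=(256361/250000 − 3/100·(0.977700))/(1+3/100) = 9671/10000 ≈ 0.967100
step 3 [1.5y] bond c/2=33/800: DF=(4166853/4000000 − 33/800·(0.977700+0.967100))/(1+33/800) = 4617/5000 ≈ 0.923400
step 4 [2y] zero: DF = P = 8763/10000 ≈ 0.876300
step 5 [2.5y] zero: DF = P = 4189/5000 ≈ 0.837800
step 6 [3y] zero: DF = P = 33/40 ≈ 0.825000
step 7 [3.5y] bond c/2=9/200: DF=(1054771/1000000 − 9/200·(0.977700+0.967100+0.923400+0.876300+0.837800+0.825000))/(1+9/200) = 1553/2000 ≈ 0.776500
step 8 [4y] bond c/2=9/800: DF=(1291963/1600000 − 9/800·(0.977700+0.967100+0.923400+0.876300+0.837800+0.825000+0.776500))/(1+9/800) = 7297/10000 ≈ 0.729700

1 1/2 9777/10000
2 1 9671/10000
3 3/2 4617/5000
4 2 8763/10000
5 5/2 4189/5000
6 3 33/40
7 7/2 1553/2000
8 4 7297/10000
DF(4y) is solved at step 8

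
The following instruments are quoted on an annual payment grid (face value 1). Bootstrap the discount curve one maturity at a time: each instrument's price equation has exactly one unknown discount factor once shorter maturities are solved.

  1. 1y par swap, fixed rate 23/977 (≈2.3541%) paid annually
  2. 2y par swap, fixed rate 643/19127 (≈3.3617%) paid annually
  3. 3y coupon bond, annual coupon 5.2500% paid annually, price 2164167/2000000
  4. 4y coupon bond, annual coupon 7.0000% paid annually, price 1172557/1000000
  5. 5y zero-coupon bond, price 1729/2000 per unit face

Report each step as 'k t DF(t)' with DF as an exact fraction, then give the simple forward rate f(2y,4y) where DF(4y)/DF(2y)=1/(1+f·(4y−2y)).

1 1 977/1000
2 2 9357/10000
3 3 9327/10000
4 4 9097/10000
5 5 1729/2000
f(2y,4y) = ((9357/10000)/(9097/10000) − 1)/(2) = 130/9097 ≈ 1.4290%

step 1 [1y] swap r/1=23/977: DF=(1 − 23/977·(0))/(1+23/977) = 977/1000 ≈ 0.977000
step 2 [2y] swap r/1=643/19127: DF=(1 − 643/19127·(0.977000))/(1+643/19127) = 9357/10000 ≈ 0.935700
step 3 [3y] bond c/1=21/400: DF=(2164167/2000000 − 21/400·(0.977000+0.935700))/(1+21/400) = 9327/10000 ≈ 0.932700
step 4 [4y] bond c/1=7/100: DF=(1172557/1000000 − 7/100·(0.977000+0.935700+0.932700))/(1+7/100) = 9097/10000 ≈ 0.909700
step 5 [5y] zero: DF = P = 1729/2000 ≈ 0.864500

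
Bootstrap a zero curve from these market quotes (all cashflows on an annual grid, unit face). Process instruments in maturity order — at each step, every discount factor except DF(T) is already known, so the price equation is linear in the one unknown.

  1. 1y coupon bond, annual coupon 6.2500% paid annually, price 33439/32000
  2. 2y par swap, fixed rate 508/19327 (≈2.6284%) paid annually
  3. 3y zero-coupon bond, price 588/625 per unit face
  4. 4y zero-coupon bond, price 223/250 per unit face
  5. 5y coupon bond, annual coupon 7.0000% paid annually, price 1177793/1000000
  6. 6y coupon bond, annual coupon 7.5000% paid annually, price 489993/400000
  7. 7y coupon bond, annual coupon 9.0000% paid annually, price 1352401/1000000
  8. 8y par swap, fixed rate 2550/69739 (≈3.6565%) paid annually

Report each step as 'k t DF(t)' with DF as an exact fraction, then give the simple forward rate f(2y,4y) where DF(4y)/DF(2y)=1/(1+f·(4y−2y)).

1 1 1967/2000
2 2 2373/2500
3 3 588/625
4 4 223/250
5 5 534/625
6 6 2043/2500
7 7 3959/5000
8 8 149/200
f(2y,4y) = ((2373/2500)/(223/250) − 1)/(2) = 143/4460 ≈ 3.2063%

step 1 [1y] bond c/1=1/16: DF=(33439/32000 − 1/16·(0))/(1+1/16) = 1967/2000 ≈ 0.983500
step 2 [2y] swap r/1=508/19327: DF=(1 − 508/19327·(0.983500))/(1+508/19327) = 2373/2500 ≈ 0.949200
step 3 [3y] zero: DF = P = 588/625 ≈ 0.940800
step 4 [4y] zero: DF = P = 223/250 ≈ 0.892000
step 5 [5y] bond c/1=7/100: DF=(1177793/1000000 − 7/100·(0.983500+0.949200+0.940800+0.892000))/(1+7/100) = 534/625 ≈ 0.854400
step 6 [6y] bond c/1=3/40: DF=(489993/400000 − 3/40·(0.983500+0.949200+0.940800+0.892000+0.854400))/(1+3/40) = 2043/2500 ≈ 0.817200
step 7 [7y] bond c/1=9/100: DF=(1352401/1000000 − 9/100·(0.983500+0.949200+0.940800+0.892000+0.854400+0.817200))/(1+9/100) = 3959/5000 ≈ 0.791800
step 8 [8y] swap r/1=2550/69739: DF=(1 − 2550/69739·(0.983500+0.949200+0.940800+0.892000+0.854400+0.817200+0.791800))/(1+2550/69739) = 149/200 ≈ 0.745000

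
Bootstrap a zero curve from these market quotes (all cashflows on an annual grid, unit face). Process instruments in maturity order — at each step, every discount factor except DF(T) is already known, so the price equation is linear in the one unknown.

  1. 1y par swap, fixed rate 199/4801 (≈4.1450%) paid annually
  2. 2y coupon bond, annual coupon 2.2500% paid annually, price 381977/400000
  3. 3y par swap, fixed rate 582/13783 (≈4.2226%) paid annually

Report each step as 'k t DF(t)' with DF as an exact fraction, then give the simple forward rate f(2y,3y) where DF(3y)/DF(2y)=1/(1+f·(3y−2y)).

1 1 4801/5000
2 2 1141/1250
3 3 2209/2500
f(2y,3y) = ((1141/1250)/(2209/2500) − 1)/(1) = 73/2209 ≈ 3.3047%

step 1 [1y] swap r/1=199/4801: DF=(1 − 199/4801·(0))/(1+199/4801) = 4801/5000 ≈ 0.960200
step 2 [2y] bond c/1=9/400: DF=(381977/400000 − 9/400·(0.960200))/(1+9/400) = 1141/1250 ≈ 0.912800
step 3 [3y] swap r/1=582/13783: DF=(1 − 582/13783·(0.960200+0.912800))/(1+582/13783) = 2209/2500 ≈ 0.883600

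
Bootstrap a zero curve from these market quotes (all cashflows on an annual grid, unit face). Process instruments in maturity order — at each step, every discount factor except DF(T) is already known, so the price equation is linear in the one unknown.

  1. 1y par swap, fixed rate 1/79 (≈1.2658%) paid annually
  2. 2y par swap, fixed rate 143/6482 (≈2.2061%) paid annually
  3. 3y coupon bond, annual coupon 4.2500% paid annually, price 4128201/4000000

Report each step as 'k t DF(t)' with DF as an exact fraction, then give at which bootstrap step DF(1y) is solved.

1 1 79/80
2 2 9571/10000
3 3 9107/10000
DF(1y) is solved at step 1

step 1 [1y] swap r/1=1/79: DF=(1 − 1/79·(0))/(1+1/79) = 79/80 ≈ 0.987500
step 2 [2y] swap r/1=143/6482: DF=(1 − 143/6482·(0.987500))/(1+143/6482) = 9571/10000 ≈ 0.957100
step 3 [3y] bond c/1=17/400: DF=(4128201/4000000 − 17/400·(0.987500+0.957100))/(1+17/400) = 9107/10000 ≈ 0.910700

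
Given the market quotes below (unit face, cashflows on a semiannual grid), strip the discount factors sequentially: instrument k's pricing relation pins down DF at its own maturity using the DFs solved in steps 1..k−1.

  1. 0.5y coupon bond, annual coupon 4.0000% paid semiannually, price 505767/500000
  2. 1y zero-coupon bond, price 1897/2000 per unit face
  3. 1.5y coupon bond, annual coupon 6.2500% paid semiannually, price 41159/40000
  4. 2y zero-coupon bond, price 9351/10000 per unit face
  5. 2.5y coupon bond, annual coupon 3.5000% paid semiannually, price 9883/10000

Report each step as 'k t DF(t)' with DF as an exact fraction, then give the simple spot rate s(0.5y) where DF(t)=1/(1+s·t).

step 1 [0.5y] bond c/2=1/50: DF=(505767/500000 − 1/50·(0))/(1+1/50) = 9917/10000 ≈ 0.991700
step 2 [1y] zero: DF = P = 1897/2000 ≈ 0.948500
step 3 [1.5y] bond c/2=1/32: DF=(41159/40000 − 1/32·(0.991700+0.948500))/(1+1/32) = 939/1000 ≈ 0.939000
step 4 [2y] zero: DF = P = 9351/10000 ≈ 0.935100
step 5 [2.5y] bond c/2=7/400: DF=(9883/10000 − 7/400·(0.991700+0.948500+0.939000+0.935100))/(1+7/400) = 9057/10000 ≈ 0.905700

1 1/2 9917/10000
2 1 1897/2000
3 3/2 939/1000
4 2 9351/10000
5 5/2 9057/10000
s(0.5y) = (1/(9917/10000) − 1)/(1/2) = 166/9917 ≈ 1.6739%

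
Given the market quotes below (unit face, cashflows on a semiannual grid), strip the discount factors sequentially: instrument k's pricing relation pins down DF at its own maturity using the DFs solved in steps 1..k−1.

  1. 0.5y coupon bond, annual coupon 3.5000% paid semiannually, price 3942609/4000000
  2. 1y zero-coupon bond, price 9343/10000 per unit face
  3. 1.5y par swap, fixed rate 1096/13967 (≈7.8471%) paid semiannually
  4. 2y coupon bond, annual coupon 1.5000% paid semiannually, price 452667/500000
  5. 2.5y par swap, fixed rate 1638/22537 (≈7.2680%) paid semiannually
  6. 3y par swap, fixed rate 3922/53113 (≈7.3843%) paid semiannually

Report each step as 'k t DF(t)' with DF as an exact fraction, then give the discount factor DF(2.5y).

step 1 [0.5y] bond c/2=7/400: DF=(3942609/4000000 − 7/400·(0))/(1+7/400) = 9687/10000 ≈ 0.968700
step 2 [1y] zero: DF = P = 9343/10000 ≈ 0.934300
step 3 [1.5y] swap r/2=548/13967: DF=(1 − 548/13967·(0.968700+0.934300))/(1+548/13967) = 1113/1250 ≈ 0.890400
step 4 [2y] bond c/2=3/400: DF=(452667/500000 − 3/400·(0.968700+0.934300+0.890400))/(1+3/400) = 4389/5000 ≈ 0.877800
step 5 [2.5y] swap r/2=819/22537: DF=(1 − 819/22537·(0.968700+0.934300+0.890400+0.877800))/(1+819/22537) = 4181/5000 ≈ 0.836200
step 6 [3y] swap r/2=1961/53113: DF=(1 − 1961/53113·(0.968700+0.934300+0.890400+0.877800+0.836200))/(1+1961/53113) = 8039/10000 ≈ 0.803900

1 1/2 9687/10000
2 1 9343/10000
3 3/2 1113/1250
4 2 4389/5000
5 5/2 4181/5000
6 3 8039/10000
DF(2.5y) = 4181/5000 ≈ 0.836200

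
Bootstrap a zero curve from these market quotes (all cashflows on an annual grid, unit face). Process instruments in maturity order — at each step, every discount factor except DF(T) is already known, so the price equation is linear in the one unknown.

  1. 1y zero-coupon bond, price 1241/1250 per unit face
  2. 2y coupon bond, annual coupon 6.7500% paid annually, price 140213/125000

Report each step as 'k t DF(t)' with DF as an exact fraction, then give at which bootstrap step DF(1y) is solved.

step 1 [1y] zero: DF = P = 1241/1250 ≈ 0.992800
step 2 [2y] bond c/1=27/400: DF=(140213/125000 − 27/400·(0.992800))/(1+27/400) = 247/250 ≈ 0.988000

1 1 1241/1250
2 2 247/250
DF(1y) is solved at step 1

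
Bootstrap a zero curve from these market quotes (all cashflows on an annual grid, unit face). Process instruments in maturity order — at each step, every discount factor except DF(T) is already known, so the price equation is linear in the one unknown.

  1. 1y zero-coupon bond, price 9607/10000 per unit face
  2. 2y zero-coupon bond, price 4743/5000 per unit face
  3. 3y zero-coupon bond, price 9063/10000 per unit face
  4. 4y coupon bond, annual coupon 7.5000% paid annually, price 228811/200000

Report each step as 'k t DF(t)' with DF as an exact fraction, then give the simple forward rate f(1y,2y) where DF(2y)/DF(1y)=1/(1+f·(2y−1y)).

step 1 [1y] zero: DF = P = 9607/10000 ≈ 0.960700
step 2 [2y] zero: DF = P = 4743/5000 ≈ 0.948600
step 3 [3y] zero: DF = P = 9063/10000 ≈ 0.906300
step 4 [4y] bond c/1=3/40: DF=(228811/200000 − 3/40·(0.960700+0.948600+0.906300))/(1+3/40) = 4339/5000 ≈ 0.867800

1 1 9607/10000
2 2 4743/5000
3 3 9063/10000
4 4 4339/5000
f(1y,2y) = ((9607/10000)/(4743/5000) − 1)/(1) = 121/9486 ≈ 1.2756%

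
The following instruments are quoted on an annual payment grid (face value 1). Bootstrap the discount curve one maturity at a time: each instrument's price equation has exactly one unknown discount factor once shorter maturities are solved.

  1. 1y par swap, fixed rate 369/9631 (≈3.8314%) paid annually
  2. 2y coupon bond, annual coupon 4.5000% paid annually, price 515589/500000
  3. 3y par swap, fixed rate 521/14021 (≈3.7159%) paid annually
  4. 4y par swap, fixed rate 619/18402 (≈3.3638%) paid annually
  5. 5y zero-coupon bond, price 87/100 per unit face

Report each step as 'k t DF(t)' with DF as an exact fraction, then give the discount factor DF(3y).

step 1 [1y] swap r/1=369/9631: DF=(1 − 369/9631·(0))/(1+369/9631) = 9631/10000 ≈ 0.963100
step 2 [2y] bond c/1=9/200: DF=(515589/500000 − 9/200·(0.963100))/(1+9/200) = 9453/10000 ≈ 0.945300
step 3 [3y] swap r/1=521/14021: DF=(1 − 521/14021·(0.963100+0.945300))/(1+521/14021) = 4479/5000 ≈ 0.895800
step 4 [4y] swap r/1=619/18402: DF=(1 − 619/18402·(0.963100+0.945300+0.895800))/(1+619/18402) = 4381/5000 ≈ 0.876200
step 5 [5y] zero: DF = P = 87/100 ≈ 0.870000

1 1 9631/10000
2 2 9453/10000
3 3 4479/5000
4 4 4381/5000
5 5 87/100
DF(3y) = 4479/5000 ≈ 0.895800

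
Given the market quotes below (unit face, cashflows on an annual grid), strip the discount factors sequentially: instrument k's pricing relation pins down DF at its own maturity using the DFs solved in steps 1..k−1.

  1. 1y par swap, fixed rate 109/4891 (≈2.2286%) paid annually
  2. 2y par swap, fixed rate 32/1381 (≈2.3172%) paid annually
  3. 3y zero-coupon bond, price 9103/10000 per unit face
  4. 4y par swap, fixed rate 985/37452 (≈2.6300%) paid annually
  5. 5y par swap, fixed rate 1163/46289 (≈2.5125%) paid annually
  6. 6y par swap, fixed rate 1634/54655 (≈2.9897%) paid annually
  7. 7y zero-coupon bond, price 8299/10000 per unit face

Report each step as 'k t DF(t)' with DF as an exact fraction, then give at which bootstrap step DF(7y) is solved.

step 1 [1y] swap r/1=109/4891: DF=(1 − 109/4891·(0))/(1+109/4891) = 4891/5000 ≈ 0.978200
step 2 [2y] swap r/1=32/1381: DF=(1 − 32/1381·(0.978200))/(1+32/1381) = 597/625 ≈ 0.955200
step 3 [3y] zero: DF = P = 9103/10000 ≈ 0.910300
step 4 [4y] swap r/1=985/37452: DF=(1 − 985/37452·(0.978200+0.955200+0.910300))/(1+985/37452) = 1803/2000 ≈ 0.901500
step 5 [5y] swap r/1=1163/46289: DF=(1 − 1163/46289·(0.978200+0.955200+0.910300+0.901500))/(1+1163/46289) = 8837/10000 ≈ 0.883700
step 6 [6y] swap r/1=1634/54655: DF=(1 − 1634/54655·(0.978200+0.955200+0.910300+0.901500+0.883700))/(1+1634/54655) = 4183/5000 ≈ 0.836600
step 7 [7y] zero: DF = P = 8299/10000 ≈ 0.829900

1 1 4891/5000
2 2 597/625
3 3 9103/10000
4 4 1803/2000
5 5 8837/10000
6 6 4183/5000
7 7 8299/10000
DF(7y) is solved at step 7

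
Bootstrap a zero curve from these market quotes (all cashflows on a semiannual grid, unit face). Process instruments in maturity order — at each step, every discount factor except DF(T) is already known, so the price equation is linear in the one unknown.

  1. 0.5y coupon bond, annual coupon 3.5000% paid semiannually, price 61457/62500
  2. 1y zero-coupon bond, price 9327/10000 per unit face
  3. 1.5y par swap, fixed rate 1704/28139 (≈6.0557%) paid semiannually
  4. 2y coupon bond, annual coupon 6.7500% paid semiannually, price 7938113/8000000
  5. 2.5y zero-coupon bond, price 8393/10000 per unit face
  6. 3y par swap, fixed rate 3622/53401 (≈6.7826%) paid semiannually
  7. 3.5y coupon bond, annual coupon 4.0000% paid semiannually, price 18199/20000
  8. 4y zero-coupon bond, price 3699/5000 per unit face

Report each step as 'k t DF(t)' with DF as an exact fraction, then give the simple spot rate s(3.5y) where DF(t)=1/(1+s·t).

1 1/2 604/625
2 1 9327/10000
3 3/2 2287/2500
4 2 217/250
5 5/2 8393/10000
6 3 8189/10000
7 7/2 3937/5000
8 4 3699/5000
s(3.5y) = (1/(3937/5000) − 1)/(7/2) = 2126/27559 ≈ 7.7144%

step 1 [0.5y] bond c/2=7/400: DF=(61457/62500 − 7/400·(0))/(1+7/400) = 604/625 ≈ 0.966400
step 2 [1y] zero: DF = P = 9327/10000 ≈ 0.932700
step 3 [1.5y] swap r/2=852/28139: DF=(1 − 852/28139·(0.966400+0.932700))/(1+852/28139) = 2287/2500 ≈ 0.914800
step 4 [2y] bond c/2=27/800: DF=(7938113/8000000 − 27/800·(0.966400+0.932700+0.914800))/(1+27/800) = 217/250 ≈ 0.868000
step 5 [2.5y] zero: DF = P = 8393/10000 ≈ 0.839300
step 6 [3y] swap r/2=1811/53401: DF=(1 − 1811/53401·(0.966400+0.932700+0.914800+0.868000+0.839300))/(1+1811/53401) = 8189/10000 ≈ 0.818900
step 7 [3.5y] bond c/2=1/50: DF=(18199/20000 − 1/50·(0.966400+0.932700+0.914800+0.868000+0.839300+0.818900))/(1+1/50) = 3937/5000 ≈ 0.787400
step 8 [4y] zero: DF = P = 3699/5000 ≈ 0.739800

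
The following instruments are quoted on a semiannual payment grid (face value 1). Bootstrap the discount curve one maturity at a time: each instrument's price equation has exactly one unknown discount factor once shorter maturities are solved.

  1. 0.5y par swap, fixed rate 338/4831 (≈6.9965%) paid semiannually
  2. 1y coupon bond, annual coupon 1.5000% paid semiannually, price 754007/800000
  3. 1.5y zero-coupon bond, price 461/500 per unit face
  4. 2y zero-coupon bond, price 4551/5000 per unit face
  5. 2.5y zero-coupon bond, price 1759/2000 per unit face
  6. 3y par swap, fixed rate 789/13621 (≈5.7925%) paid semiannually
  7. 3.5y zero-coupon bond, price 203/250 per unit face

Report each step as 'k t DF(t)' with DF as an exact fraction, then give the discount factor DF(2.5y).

1 1/2 4831/5000
2 1 9283/10000
3 3/2 461/500
4 2 4551/5000
5 5/2 1759/2000
6 3 4211/5000
7 7/2 203/250
DF(2.5y) = 1759/2000 ≈ 0.879500

step 1 [0.5y] swap r/2=169/4831: DF=(1 − 169/4831·(0))/(1+169/4831) = 4831/5000 ≈ 0.966200
step 2 [1y] bond c/2=3/400: DF=(754007/800000 − 3/400·(0.966200))/(1+3/400) = 9283/10000 ≈ 0.928300
step 3 [1.5y] zero: DF = P = 461/500 ≈ 0.922000
step 4 [2y] zero: DF = P = 4551/5000 ≈ 0.910200
step 5 [2.5y] zero: DF = P = 1759/2000 ≈ 0.879500
step 6 [3y] swap r/2=789/27242: DF=(1 − 789/27242·(0.966200+0.928300+0.922000+0.910200+0.879500))/(1+789/27242) = 4211/5000 ≈ 0.842200
step 7 [3.5y] zero: DF = P = 203/250 ≈ 0.812000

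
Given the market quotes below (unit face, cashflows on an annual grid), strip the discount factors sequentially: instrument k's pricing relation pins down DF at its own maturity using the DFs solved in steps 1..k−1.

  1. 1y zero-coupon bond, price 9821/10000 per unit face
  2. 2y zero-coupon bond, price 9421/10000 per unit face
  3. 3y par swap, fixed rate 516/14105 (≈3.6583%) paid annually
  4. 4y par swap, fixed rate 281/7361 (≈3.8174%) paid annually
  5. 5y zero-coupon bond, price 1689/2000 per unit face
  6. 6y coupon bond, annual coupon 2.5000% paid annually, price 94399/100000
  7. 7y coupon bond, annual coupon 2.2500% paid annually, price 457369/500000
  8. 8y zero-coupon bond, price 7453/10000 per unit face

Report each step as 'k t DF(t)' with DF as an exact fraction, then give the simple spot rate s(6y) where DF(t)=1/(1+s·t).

step 1 [1y] zero: DF = P = 9821/10000 ≈ 0.982100
step 2 [2y] zero: DF = P = 9421/10000 ≈ 0.942100
step 3 [3y] swap r/1=516/14105: DF=(1 − 516/14105·(0.982100+0.942100))/(1+516/14105) = 1121/1250 ≈ 0.896800
step 4 [4y] swap r/1=281/7361: DF=(1 − 281/7361·(0.982100+0.942100+0.896800))/(1+281/7361) = 1719/2000 ≈ 0.859500
step 5 [5y] zero: DF = P = 1689/2000 ≈ 0.844500
step 6 [6y] bond c/1=1/40: DF=(94399/100000 − 1/40·(0.982100+0.942100+0.896800+0.859500+0.844500))/(1+1/40) = 4053/5000 ≈ 0.810600
step 7 [7y] bond c/1=9/400: DF=(457369/500000 − 9/400·(0.982100+0.942100+0.896800+0.859500+0.844500+0.810600))/(1+9/400) = 1943/2500 ≈ 0.777200
step 8 [8y] zero: DF = P = 7453/10000 ≈ 0.745300

1 1 9821/10000
2 2 9421/10000
3 3 1121/1250
4 4 1719/2000
5 5 1689/2000
6 6 4053/5000
7 7 1943/2500
8 8 7453/10000
s(6y) = (1/(4053/5000) − 1)/(6) = 947/24318 ≈ 3.8942%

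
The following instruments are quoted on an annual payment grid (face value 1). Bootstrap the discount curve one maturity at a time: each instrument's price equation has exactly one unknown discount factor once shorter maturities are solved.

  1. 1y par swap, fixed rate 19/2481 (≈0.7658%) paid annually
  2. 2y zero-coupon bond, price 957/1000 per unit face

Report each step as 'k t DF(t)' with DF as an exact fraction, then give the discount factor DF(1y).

step 1 [1y] swap r/1=19/2481: DF=(1 − 19/2481·(0))/(1+19/2481) = 2481/2500 ≈ 0.992400
step 2 [2y] zero: DF = P = 957/1000 ≈ 0.957000

1 1 2481/2500
2 2 957/1000
DF(1y) = 2481/2500 ≈ 0.992400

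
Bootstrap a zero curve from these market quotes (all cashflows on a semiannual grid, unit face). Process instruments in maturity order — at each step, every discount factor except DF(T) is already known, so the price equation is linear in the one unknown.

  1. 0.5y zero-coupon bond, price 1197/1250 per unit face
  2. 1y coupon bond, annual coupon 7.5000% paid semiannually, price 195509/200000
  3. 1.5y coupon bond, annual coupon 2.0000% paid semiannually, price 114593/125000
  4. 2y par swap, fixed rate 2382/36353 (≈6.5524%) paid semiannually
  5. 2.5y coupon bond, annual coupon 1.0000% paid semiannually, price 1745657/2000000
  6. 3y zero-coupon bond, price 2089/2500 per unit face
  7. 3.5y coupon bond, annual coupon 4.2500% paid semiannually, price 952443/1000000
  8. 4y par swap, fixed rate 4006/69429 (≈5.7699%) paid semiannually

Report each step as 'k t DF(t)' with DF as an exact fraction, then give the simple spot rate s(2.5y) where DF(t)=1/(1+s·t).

1 1/2 1197/1250
2 1 2269/2500
3 3/2 2223/2500
4 2 8809/10000
5 5/2 1063/1250
6 3 2089/2500
7 7/2 8219/10000
8 4 7997/10000
s(2.5y) = (1/(1063/1250) − 1)/(5/2) = 374/5315 ≈ 7.0367%

step 1 [0.5y] zero: DF = P = 1197/1250 ≈ 0.957600
step 2 [1y] bond c/2=3/80: DF=(195509/200000 − 3/80·(0.957600))/(1+3/80) = 2269/2500 ≈ 0.907600
step 3 [1.5y] bond c/2=1/100: DF=(114593/125000 − 1/100·(0.957600+0.907600))/(1+1/100) = 2223/2500 ≈ 0.889200
step 4 [2y] swap r/2=1191/36353: DF=(1 − 1191/36353·(0.957600+0.907600+0.889200))/(1+1191/36353) = 8809/10000 ≈ 0.880900
step 5 [2.5y] bond c/2=1/200: DF=(1745657/2000000 − 1/200·(0.957600+0.907600+0.889200+0.880900))/(1+1/200) = 1063/1250 ≈ 0.850400
step 6 [3y] zero: DF = P = 2089/2500 ≈ 0.835600
step 7 [3.5y] bond c/2=17/800: DF=(952443/1000000 − 17/800·(0.957600+0.907600+0.889200+0.880900+0.850400+0.835600))/(1+17/800) = 8219/10000 ≈ 0.821900
step 8 [4y] swap r/2=2003/69429: DF=(1 − 2003/69429·(0.957600+0.907600+0.889200+0.880900+0.850400+0.835600+0.821900))/(1+2003/69429) = 7997/10000 ≈ 0.799700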